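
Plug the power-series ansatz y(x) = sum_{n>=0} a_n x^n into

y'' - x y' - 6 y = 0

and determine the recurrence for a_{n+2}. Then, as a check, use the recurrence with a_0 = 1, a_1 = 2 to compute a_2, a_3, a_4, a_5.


Substitute y = sum_n a_n x^n.
y''(x) has coefficient (n+2)(n+1) a_{n+2} at x^n;
-x y'(x) has coefficient -n a_n at x^n (shift);
-6 y(x) has coefficient -6 a_n at x^n.
Matching x^n: (n+2)(n+1) a_{n+2} + (-n - 6) a_n = 0.
Thus a_{n+2} = (n + 6) / ((n+1)(n+2)) * a_n.

Check with a_0 = 1, a_1 = 2 (apply the recurrence for n = 0, 1, 2, 3): a_0 = 1, a_1 = 2, a_2 = 3, a_3 = 7/3, a_4 = 2, a_5 = 21/20.

a_(n+2) = (n + 6) / ((n+1)(n+2)) * a_n; check: a_0 = 1, a_1 = 2, a_2 = 3, a_3 = 7/3, a_4 = 2, a_5 = 21/20


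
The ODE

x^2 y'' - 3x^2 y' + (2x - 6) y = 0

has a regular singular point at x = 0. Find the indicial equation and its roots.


Divide by x^2 to reach normal form y'' + P_1(x) y' + P_2(x) y = 0 with P_1(x) = -3 and P_2(x) = 2/x - 6/x^2.
x = 0 is a singular point because the y-coefficient 2/x - 6/x^2 has a pole at x = 0.
It is a regular singular point because x P_1(x) = p(x) = -3x and x^2 P_2(x) = q(x) = 2x - 6 are polynomials, hence analytic at x = 0.
p(0) = 0,  q(0) = -6.
Indicial equation: r(r-1) + p(0) r + q(0) = 0, i.e. r^2 + (p(0) - 1) r + q(0) = 0, i.e. r^2 - 1 r - 6 = 0.
Discriminant: (-1)^2 - 4(-6) = 25, so r = (1 ± 5)/2.
Solving: r_1 = 3, r_2 = -2.

indicial: r^2 - 1 r - 6 = 0; roots r_1 = 3, r_2 = -2


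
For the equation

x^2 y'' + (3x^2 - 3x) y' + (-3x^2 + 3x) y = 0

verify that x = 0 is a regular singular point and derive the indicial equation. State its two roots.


Divide by x^2 to reach normal form y'' + P_1(x) y' + P_2(x) y = 0 with P_1(x) = 3 - 3/x and P_2(x) = -3 + 3/x.
x = 0 is a singular point because the y'-coefficient 3 - 3/x has a pole at x = 0 and the y-coefficient -3 + 3/x has a pole at x = 0.
It is a regular singular point because x P_1(x) = p(x) = 3x - 3 and x^2 P_2(x) = q(x) = -3x^2 + 3x are polynomials, hence analytic at x = 0.
p(0) = -3,  q(0) = 0.
Indicial equation: r(r-1) + p(0) r + q(0) = 0, i.e. r^2 + (p(0) - 1) r + q(0) = 0, i.e. r^2 - 4 r = 0.
Discriminant: (-4)^2 - 4(0) = 16, so r = (4 ± 4)/2.
Solving: r_1 = 4, r_2 = 0.

indicial: r^2 - 4 r = 0; roots r_1 = 4, r_2 = 0


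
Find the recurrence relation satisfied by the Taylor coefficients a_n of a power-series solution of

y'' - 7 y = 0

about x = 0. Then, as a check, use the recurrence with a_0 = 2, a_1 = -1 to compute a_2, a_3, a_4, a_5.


Substitute y = sum_n a_n x^n into y'' + (const) y = 0.
y''(x) = sum_{n>=0} (n+2)(n+1) a_{n+2} x^n.
The ODE becomes sum_n [(n+2)(n+1) a_{n+2} - 7 a_n] x^n = 0.
Setting each coefficient to zero gives the recurrence:
  (n+2)(n+1) a_{n+2} - 7 a_n = 0,
  a_{n+2} = 7 / ((n+1)(n+2)) a_n.

Check with a_0 = 2, a_1 = -1 (apply the recurrence for n = 0, 1, 2, 3): a_0 = 2, a_1 = -1, a_2 = 7, a_3 = -7/6, a_4 = 49/12, a_5 = -49/120.

a_{n+2} = 7/((n+1)(n+2)) * a_n; check: a_0 = 2, a_1 = -1, a_2 = 7, a_3 = -7/6, a_4 = 49/12, a_5 = -49/120


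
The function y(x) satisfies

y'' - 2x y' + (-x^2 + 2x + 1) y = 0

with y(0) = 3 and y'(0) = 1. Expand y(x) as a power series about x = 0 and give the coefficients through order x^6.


Ansatz: y(x) = sum_{n>=0} a_n x^n, so y'(x) = sum_{n>=1} n a_n x^(n-1) and y''(x) = sum_{n>=2} n(n-1) a_n x^(n-2).
Substitute into P(x) y'' + Q(x) y' + R(x) y = 0 with P(x) = 1, Q(x) = -2x, R(x) = -x^2 + 2x + 1, and match powers of x.
Initial conditions: a_0 = 3, a_1 = 1.
Setting the coefficient of each power of x to zero and solving order by order (substituting the coefficients already found):
  x^0: 2 a_2 + a_0 = 0  ->  2 a_2 = -a_0 = -3  ->  a_2 = -3/2
  x^1: 6 a_3 - a_1 + 2 a_0 = 0  ->  6 a_3 = a_1 - 2 a_0 = -5  ->  a_3 = -5/6
  x^2: 12 a_4 - 3 a_2 + 2 a_1 - a_0 = 0  ->  12 a_4 = 3 a_2 - 2 a_1 + a_0 = -7/2  ->  a_4 = -7/24
  x^3: 20 a_5 - 5 a_3 + 2 a_2 - a_1 = 0  ->  20 a_5 = 5 a_3 - 2 a_2 + a_1 = -1/6  ->  a_5 = -1/120
  x^4: 30 a_6 - 7 a_4 + 2 a_3 - a_2 = 0  ->  30 a_6 = 7 a_4 - 2 a_3 + a_2 = -15/8  ->  a_6 = -1/16
Truncated series: y(x) = 3 + x - (3/2) x^2 - (5/6) x^3 - (7/24) x^4 - (1/120) x^5 - (1/16) x^6 + O(x^7).

a_0 = 3; a_1 = 1; a_2 = -3/2; a_3 = -5/6; a_4 = -7/24; a_5 = -1/120; a_6 = -1/16


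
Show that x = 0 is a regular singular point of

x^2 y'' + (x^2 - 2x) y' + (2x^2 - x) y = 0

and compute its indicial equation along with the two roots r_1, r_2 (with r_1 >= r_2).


Divide by x^2 to reach normal form y'' + P_1(x) y' + P_2(x) y = 0 with P_1(x) = 1 - 2/x and P_2(x) = 2 - 1/x.
x = 0 is a singular point because the y'-coefficient 1 - 2/x has a pole at x = 0 and the y-coefficient 2 - 1/x has a pole at x = 0.
It is a regular singular point because x P_1(x) = p(x) = x - 2 and x^2 P_2(x) = q(x) = 2x^2 - x are polynomials, hence analytic at x = 0.
p(0) = -2,  q(0) = 0.
Indicial equation: r(r-1) + p(0) r + q(0) = 0, i.e. r^2 + (p(0) - 1) r + q(0) = 0, i.e. r^2 - 3 r = 0.
Discriminant: (-3)^2 - 4(0) = 9, so r = (3 ± 3)/2.
Solving: r_1 = 3, r_2 = 0.

indicial: r^2 - 3 r = 0; roots r_1 = 3, r_2 = 0


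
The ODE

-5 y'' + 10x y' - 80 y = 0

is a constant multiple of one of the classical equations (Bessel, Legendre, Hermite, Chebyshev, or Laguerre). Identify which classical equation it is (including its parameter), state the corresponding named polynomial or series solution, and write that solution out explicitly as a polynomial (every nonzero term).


All three coefficients share the factor -5; dividing through by -5 gives  y'' - 2x y' + 16 y = 0.
This matches the Hermite equation y'' - 2x y' + 2n y = 0 with 2n = 16, so n = 8; the polynomial solution is H_8(x).
With y = sum_k a_k x^k, matching x^k gives (k+2)(k+1) a_{k+2} = 2(k - n) a_k = 2(k - 8) a_k. The right side vanishes at k = 8, so the series with the parity of 8 terminates at degree 8.
Standard normalization: leading coefficient of H_n is 2^n, so a_8 = 2^8 = 256. Work downward with a_k = (k+1)(k+2) a_{k+2} / (2(k - n)):
  a_6 = (7)(8)(256) / (2(6 - 8)) = 14336/(-4) = -3584
  a_4 = (5)(6)(-3584) / (2(4 - 8)) = -107520/(-8) = 13440
  a_2 = (3)(4)(13440) / (2(2 - 8)) = 161280/(-12) = -13440
  a_0 = (1)(2)(-13440) / (2(0 - 8)) = -26880/(-16) = 1680
Hence H_8(x) = 256 x^8 - 3584 x^6 + 13440 x^4 - 13440 x^2 + 1680.

H_8(x); series = 256 x^8 - 3584 x^6 + 13440 x^4 - 13440 x^2 + 1680


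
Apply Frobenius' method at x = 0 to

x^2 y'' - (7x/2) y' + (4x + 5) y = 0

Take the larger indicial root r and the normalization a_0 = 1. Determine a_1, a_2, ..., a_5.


Write in Frobenius form y'' + (p(x)/x) y' + (q(x)/x^2) y = 0:
  p(x) = -7/2,  q(x) = 4x + 5.
Indicial equation: r(r-1) + (-7/2) r + (5) = 0 -> roots r_1 = 5/2, r_2 = 2.
Take r = r_1 = 5/2. Let y(x) = x^r sum_{n>=0} a_n x^n with a_0 = 1.
Substitute y = x^r sum a_n x^n and match x^{r+n}. The recurrence is
  D(n) a_n + 4 a_{n-1} = 0,  where D(n) = (r+n)(r+n-1) + (-7/2)(r+n) + (5).
  a_n = -4 / D(n) * a_{n-1}.
Since the indicial polynomial factors as (r - r_1)(r - r_2), D(n) = (r_1 + n - r_1)(r_1 + n - r_2) = n(n + 1/2).
Evaluating step by step (a_0 = 1):
  n = 1: D(1) = 1(1 + 1/2) = 3/2; numerator = -4(1) = -4; a_1 = (-4)/(3/2) = -8/3
  n = 2: D(2) = 2(2 + 1/2) = 5; numerator = -4(-8/3) = 32/3; a_2 = (32/3)/(5) = 32/15
  n = 3: D(3) = 3(3 + 1/2) = 21/2; numerator = -4(32/15) = -128/15; a_3 = (-128/15)/(21/2) = -256/315
  n = 4: D(4) = 4(4 + 1/2) = 18; numerator = -4(-256/315) = 1024/315; a_4 = (1024/315)/(18) = 512/2835
  n = 5: D(5) = 5(5 + 1/2) = 55/2; numerator = -4(512/2835) = -2048/2835; a_5 = (-2048/2835)/(55/2) = -4096/155925

r = 5/2; a_0 = 1; a_1 = -8/3; a_2 = 32/15; a_3 = -256/315; a_4 = 512/2835; a_5 = -4096/155925


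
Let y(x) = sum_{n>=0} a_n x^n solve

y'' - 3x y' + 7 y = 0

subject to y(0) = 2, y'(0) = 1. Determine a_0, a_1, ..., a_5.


Ansatz: y(x) = sum_{n>=0} a_n x^n, so y'(x) = sum_{n>=1} n a_n x^(n-1) and y''(x) = sum_{n>=2} n(n-1) a_n x^(n-2).
Substitute into P(x) y'' + Q(x) y' + R(x) y = 0 with P(x) = 1, Q(x) = -3x, R(x) = 7, and match powers of x.
Initial conditions: a_0 = 2, a_1 = 1.
Setting the coefficient of each power of x to zero and solving order by order (substituting the coefficients already found):
  x^0: 2 a_2 + 7 a_0 = 0  ->  2 a_2 = -7 a_0 = -14  ->  a_2 = -7
  x^1: 6 a_3 + 4 a_1 = 0  ->  6 a_3 = -4 a_1 = -4  ->  a_3 = -2/3
  x^2: 12 a_4 + a_2 = 0  ->  12 a_4 = -a_2 = 7  ->  a_4 = 7/12
  x^3: 20 a_5 - 2 a_3 = 0  ->  20 a_5 = 2 a_3 = -4/3  ->  a_5 = -1/15
Truncated series: y(x) = 2 + x - 7 x^2 - (2/3) x^3 + (7/12) x^4 - (1/15) x^5 + O(x^6).

a_0 = 2; a_1 = 1; a_2 = -7; a_3 = -2/3; a_4 = 7/12; a_5 = -1/15


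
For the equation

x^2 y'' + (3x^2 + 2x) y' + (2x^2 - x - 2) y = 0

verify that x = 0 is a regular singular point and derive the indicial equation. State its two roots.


Divide by x^2 to reach normal form y'' + P_1(x) y' + P_2(x) y = 0 with P_1(x) = 3 + 2/x and P_2(x) = 2 - 1/x - 2/x^2.
x = 0 is a singular point because the y'-coefficient 3 + 2/x has a pole at x = 0 and the y-coefficient 2 - 1/x - 2/x^2 has a pole at x = 0.
It is a regular singular point because x P_1(x) = p(x) = 3x + 2 and x^2 P_2(x) = q(x) = 2x^2 - x - 2 are polynomials, hence analytic at x = 0.
p(0) = 2,  q(0) = -2.
Indicial equation: r(r-1) + p(0) r + q(0) = 0, i.e. r^2 + (p(0) - 1) r + q(0) = 0, i.e. r^2 + 1 r - 2 = 0.
Discriminant: (1)^2 - 4(-2) = 9, so r = (-1 ± 3)/2.
Solving: r_1 = 1, r_2 = -2.

indicial: r^2 + 1 r - 2 = 0; roots r_1 = 1, r_2 = -2


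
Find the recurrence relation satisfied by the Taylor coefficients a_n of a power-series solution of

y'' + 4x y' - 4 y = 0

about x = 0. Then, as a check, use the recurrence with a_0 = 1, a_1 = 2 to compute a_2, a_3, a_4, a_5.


Substitute y = sum_n a_n x^n.
y''(x) has coefficient (n+2)(n+1) a_{n+2} at x^n;
4 x y'(x) has coefficient 4 n a_n at x^n (shift);
-4 y(x) has coefficient -4 a_n at x^n.
Matching x^n: (n+2)(n+1) a_{n+2} + (4n - 4) a_n = 0.
Thus a_{n+2} = (-4n + 4) / ((n+1)(n+2)) * a_n.

Check with a_0 = 1, a_1 = 2 (apply the recurrence for n = 0, 1, 2, 3): a_0 = 1, a_1 = 2, a_2 = 2, a_3 = 0, a_4 = -2/3, a_5 = 0.

a_(n+2) = (-4n + 4) / ((n+1)(n+2)) * a_n; check: a_0 = 1, a_1 = 2, a_2 = 2, a_3 = 0, a_4 = -2/3, a_5 = 0


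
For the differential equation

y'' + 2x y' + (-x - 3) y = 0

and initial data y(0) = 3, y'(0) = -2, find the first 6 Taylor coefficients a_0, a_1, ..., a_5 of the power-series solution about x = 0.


Ansatz: y(x) = sum_{n>=0} a_n x^n, so y'(x) = sum_{n>=1} n a_n x^(n-1) and y''(x) = sum_{n>=2} n(n-1) a_n x^(n-2).
Substitute into P(x) y'' + Q(x) y' + R(x) y = 0 with P(x) = 1, Q(x) = 2x, R(x) = -x - 3, and match powers of x.
Initial conditions: a_0 = 3, a_1 = -2.
Setting the coefficient of each power of x to zero and solving order by order (substituting the coefficients already found):
  x^0: 2 a_2 - 3 a_0 = 0  ->  2 a_2 = 3 a_0 = 9  ->  a_2 = 9/2
  x^1: 6 a_3 - a_1 - a_0 = 0  ->  6 a_3 = a_1 + a_0 = 1  ->  a_3 = 1/6
  x^2: 12 a_4 + a_2 - a_1 = 0  ->  12 a_4 = -a_2 + a_1 = -13/2  ->  a_4 = -13/24
  x^3: 20 a_5 + 3 a_3 - a_2 = 0  ->  20 a_5 = -3 a_3 + a_2 = 4  ->  a_5 = 1/5
Truncated series: y(x) = 3 - 2 x + (9/2) x^2 + (1/6) x^3 - (13/24) x^4 + (1/5) x^5 + O(x^6).

a_0 = 3; a_1 = -2; a_2 = 9/2; a_3 = 1/6; a_4 = -13/24; a_5 = 1/5


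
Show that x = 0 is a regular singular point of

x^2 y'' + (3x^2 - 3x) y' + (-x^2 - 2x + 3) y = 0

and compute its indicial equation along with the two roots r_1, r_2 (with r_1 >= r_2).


Divide by x^2 to reach normal form y'' + P_1(x) y' + P_2(x) y = 0 with P_1(x) = 3 - 3/x and P_2(x) = -1 - 2/x + 3/x^2.
x = 0 is a singular point because the y'-coefficient 3 - 3/x has a pole at x = 0 and the y-coefficient -1 - 2/x + 3/x^2 has a pole at x = 0.
It is a regular singular point because x P_1(x) = p(x) = 3x - 3 and x^2 P_2(x) = q(x) = -x^2 - 2x + 3 are polynomials, hence analytic at x = 0.
p(0) = -3,  q(0) = 3.
Indicial equation: r(r-1) + p(0) r + q(0) = 0, i.e. r^2 + (p(0) - 1) r + q(0) = 0, i.e. r^2 - 4 r + 3 = 0.
Discriminant: (-4)^2 - 4(3) = 4, so r = (4 ± 2)/2.
Solving: r_1 = 3, r_2 = 1.

indicial: r^2 - 4 r + 3 = 0; roots r_1 = 3, r_2 = 1


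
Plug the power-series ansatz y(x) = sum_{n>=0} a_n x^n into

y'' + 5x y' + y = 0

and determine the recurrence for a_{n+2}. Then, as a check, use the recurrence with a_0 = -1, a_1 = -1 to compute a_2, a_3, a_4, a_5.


Substitute y = sum_n a_n x^n.
y''(x) has coefficient (n+2)(n+1) a_{n+2} at x^n;
5 x y'(x) has coefficient 5 n a_n at x^n (shift);
y(x) has coefficient 1 a_n at x^n.
Matching x^n: (n+2)(n+1) a_{n+2} + (5n + 1) a_n = 0.
Thus a_{n+2} = (-5n - 1) / ((n+1)(n+2)) * a_n.

Check with a_0 = -1, a_1 = -1 (apply the recurrence for n = 0, 1, 2, 3): a_0 = -1, a_1 = -1, a_2 = 1/2, a_3 = 1, a_4 = -11/24, a_5 = -4/5.

a_(n+2) = (-5n - 1) / ((n+1)(n+2)) * a_n; check: a_0 = -1, a_1 = -1, a_2 = 1/2, a_3 = 1, a_4 = -11/24, a_5 = -4/5


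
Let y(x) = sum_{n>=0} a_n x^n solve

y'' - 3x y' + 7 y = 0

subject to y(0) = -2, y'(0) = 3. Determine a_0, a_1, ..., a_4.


Ansatz: y(x) = sum_{n>=0} a_n x^n, so y'(x) = sum_{n>=1} n a_n x^(n-1) and y''(x) = sum_{n>=2} n(n-1) a_n x^(n-2).
Substitute into P(x) y'' + Q(x) y' + R(x) y = 0 with P(x) = 1, Q(x) = -3x, R(x) = 7, and match powers of x.
Initial conditions: a_0 = -2, a_1 = 3.
Setting the coefficient of each power of x to zero and solving order by order (substituting the coefficients already found):
  x^0: 2 a_2 + 7 a_0 = 0  ->  2 a_2 = -7 a_0 = 14  ->  a_2 = 7
  x^1: 6 a_3 + 4 a_1 = 0  ->  6 a_3 = -4 a_1 = -12  ->  a_3 = -2
  x^2: 12 a_4 + a_2 = 0  ->  12 a_4 = -a_2 = -7  ->  a_4 = -7/12
Truncated series: y(x) = -2 + 3 x + 7 x^2 - 2 x^3 - (7/12) x^4 + O(x^5).

a_0 = -2; a_1 = 3; a_2 = 7; a_3 = -2; a_4 = -7/12


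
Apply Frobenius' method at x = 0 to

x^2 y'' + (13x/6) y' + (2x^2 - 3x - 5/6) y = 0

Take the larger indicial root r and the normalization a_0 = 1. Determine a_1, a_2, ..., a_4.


Write in Frobenius form y'' + (p(x)/x) y' + (q(x)/x^2) y = 0:
  p(x) = 13/6,  q(x) = 2x^2 - 3x - 5/6.
Indicial equation: r(r-1) + (13/6) r + (-5/6) = 0 -> roots r_1 = 1/2, r_2 = -5/3.
Take r = r_1 = 1/2. Let y(x) = x^r sum_{n>=0} a_n x^n with a_0 = 1.
Substitute y = x^r sum a_n x^n and match x^{r+n}. The recurrence is
  D(n) a_n - 3 a_{n-1} + 2 a_{n-2} = 0,  where D(n) = (r+n)(r+n-1) + (13/6)(r+n) + (-5/6).
  a_n = [3 a_{n-1} - 2 a_{n-2}] / D(n).
Since the indicial polynomial factors as (r - r_1)(r - r_2), D(n) = (r_1 + n - r_1)(r_1 + n - r_2) = n(n + 13/6).
Evaluating step by step (a_0 = 1):
  n = 1: D(1) = 1(1 + 13/6) = 19/6; numerator = 3(1) = 3; a_1 = (3)/(19/6) = 18/19
  n = 2: D(2) = 2(2 + 13/6) = 25/3; numerator = 3(18/19) - 2(1) = 16/19; a_2 = (16/19)/(25/3) = 48/475
  n = 3: D(3) = 3(3 + 13/6) = 31/2; numerator = 3(48/475) - 2(18/19) = -756/475; a_3 = (-756/475)/(31/2) = -1512/14725
  n = 4: D(4) = 4(4 + 13/6) = 74/3; numerator = 3(-1512/14725) - 2(48/475) = -7512/14725; a_4 = (-7512/14725)/(74/3) = -11268/544825

r = 1/2; a_0 = 1; a_1 = 18/19; a_2 = 48/475; a_3 = -1512/14725; a_4 = -11268/544825


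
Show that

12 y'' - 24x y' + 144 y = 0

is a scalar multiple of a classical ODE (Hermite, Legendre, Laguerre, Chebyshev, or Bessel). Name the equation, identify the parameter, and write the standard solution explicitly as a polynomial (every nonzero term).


All three coefficients share the factor 12; dividing through by 12 gives  y'' - 2x y' + 12 y = 0.
This matches the Hermite equation y'' - 2x y' + 2n y = 0 with 2n = 12, so n = 6; the polynomial solution is H_6(x).
With y = sum_k a_k x^k, matching x^k gives (k+2)(k+1) a_{k+2} = 2(k - n) a_k = 2(k - 6) a_k. The right side vanishes at k = 6, so the series with the parity of 6 terminates at degree 6.
Standard normalization: leading coefficient of H_n is 2^n, so a_6 = 2^6 = 64. Work downward with a_k = (k+1)(k+2) a_{k+2} / (2(k - n)):
  a_4 = (5)(6)(64) / (2(4 - 6)) = 1920/(-4) = -480
  a_2 = (3)(4)(-480) / (2(2 - 6)) = -5760/(-8) = 720
  a_0 = (1)(2)(720) / (2(0 - 6)) = 1440/(-12) = -120
Hence H_6(x) = 64 x^6 - 480 x^4 + 720 x^2 - 120.

H_6(x); series = 64 x^6 - 480 x^4 + 720 x^2 - 120


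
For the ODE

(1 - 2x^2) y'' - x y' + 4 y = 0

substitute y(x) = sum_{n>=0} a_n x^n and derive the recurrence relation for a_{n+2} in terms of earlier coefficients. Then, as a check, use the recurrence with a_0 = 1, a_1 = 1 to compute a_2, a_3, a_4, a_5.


Substitute y = sum_n a_n x^n.
(1 - 2 x^2) y'' contributes (n+2)(n+1) a_{n+2} - 2 n(n-1) a_n at x^n.
-x y'(x) contributes -n a_n at x^n.
4 y(x) contributes 4 a_n at x^n.
Matching x^n: (n+2)(n+1) a_{n+2} + (-2 n(n-1) - n + 4) a_n = 0.
Thus a_{n+2} = (2 n(n-1) + n - 4) / ((n+1)(n+2)) * a_n.

Check with a_0 = 1, a_1 = 1 (apply the recurrence for n = 0, 1, 2, 3): a_0 = 1, a_1 = 1, a_2 = -2, a_3 = -1/2, a_4 = -1/3, a_5 = -11/40.

a_(n+2) = (2 n(n-1) + n - 4) / ((n+1)(n+2)) * a_n; check: a_0 = 1, a_1 = 1, a_2 = -2, a_3 = -1/2, a_4 = -1/3, a_5 = -11/40


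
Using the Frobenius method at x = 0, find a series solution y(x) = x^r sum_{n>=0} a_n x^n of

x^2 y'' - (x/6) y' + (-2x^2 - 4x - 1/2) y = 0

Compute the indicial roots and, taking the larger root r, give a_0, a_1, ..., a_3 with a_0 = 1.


Write in Frobenius form y'' + (p(x)/x) y' + (q(x)/x^2) y = 0:
  p(x) = -1/6,  q(x) = -2x^2 - 4x - 1/2.
Indicial equation: r(r-1) + (-1/6) r + (-1/2) = 0 -> roots r_1 = 3/2, r_2 = -1/3.
Take r = r_1 = 3/2. Let y(x) = x^r sum_{n>=0} a_n x^n with a_0 = 1.
Substitute y = x^r sum a_n x^n and match x^{r+n}. The recurrence is
  D(n) a_n - 4 a_{n-1} - 2 a_{n-2} = 0,  where D(n) = (r+n)(r+n-1) + (-1/6)(r+n) + (-1/2).
  a_n = [4 a_{n-1} + 2 a_{n-2}] / D(n).
Since the indicial polynomial factors as (r - r_1)(r - r_2), D(n) = (r_1 + n - r_1)(r_1 + n - r_2) = n(n + 11/6).
Evaluating step by step (a_0 = 1):
  n = 1: D(1) = 1(1 + 11/6) = 17/6; numerator = 4(1) = 4; a_1 = (4)/(17/6) = 24/17
  n = 2: D(2) = 2(2 + 11/6) = 23/3; numerator = 4(24/17) + 2(1) = 130/17; a_2 = (130/17)/(23/3) = 390/391
  n = 3: D(3) = 3(3 + 11/6) = 29/2; numerator = 4(390/391) + 2(24/17) = 2664/391; a_3 = (2664/391)/(29/2) = 5328/11339

r = 3/2; a_0 = 1; a_1 = 24/17; a_2 = 390/391; a_3 = 5328/11339


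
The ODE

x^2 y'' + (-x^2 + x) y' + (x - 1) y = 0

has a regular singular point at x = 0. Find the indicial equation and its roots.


Divide by x^2 to reach normal form y'' + P_1(x) y' + P_2(x) y = 0 with P_1(x) = -1 + 1/x and P_2(x) = 1/x - 1/x^2.
x = 0 is a singular point because the y'-coefficient -1 + 1/x has a pole at x = 0 and the y-coefficient 1/x - 1/x^2 has a pole at x = 0.
It is a regular singular point because x P_1(x) = p(x) = 1 - x and x^2 P_2(x) = q(x) = x - 1 are polynomials, hence analytic at x = 0.
p(0) = 1,  q(0) = -1.
Indicial equation: r(r-1) + p(0) r + q(0) = 0, i.e. r^2 + (p(0) - 1) r + q(0) = 0, i.e. r^2 - 1 = 0.
Discriminant: (0)^2 - 4(-1) = 4, so r = (0 ± 2)/2.
Solving: r_1 = 1, r_2 = -1.

indicial: r^2 - 1 = 0; roots r_1 = 1, r_2 = -1


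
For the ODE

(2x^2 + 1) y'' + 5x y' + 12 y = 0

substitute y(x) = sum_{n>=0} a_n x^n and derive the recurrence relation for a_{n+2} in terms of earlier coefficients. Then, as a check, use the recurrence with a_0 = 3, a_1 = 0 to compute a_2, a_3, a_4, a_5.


Substitute y = sum_n a_n x^n.
(1 + 2 x^2) y'' contributes (n+2)(n+1) a_{n+2} + 2 n(n-1) a_n at x^n.
5 x y'(x) contributes 5 n a_n at x^n.
12 y(x) contributes 12 a_n at x^n.
Matching x^n: (n+2)(n+1) a_{n+2} + (2 n(n-1) + 5 n + 12) a_n = 0.
Thus a_{n+2} = (-2 n(n-1) - 5 n - 12) / ((n+1)(n+2)) * a_n.

Check with a_0 = 3, a_1 = 0 (apply the recurrence for n = 0, 1, 2, 3): a_0 = 3, a_1 = 0, a_2 = -18, a_3 = 0, a_4 = 39, a_5 = 0.

a_(n+2) = (-2 n(n-1) - 5 n - 12) / ((n+1)(n+2)) * a_n; check: a_0 = 3, a_1 = 0, a_2 = -18, a_3 = 0, a_4 = 39, a_5 = 0


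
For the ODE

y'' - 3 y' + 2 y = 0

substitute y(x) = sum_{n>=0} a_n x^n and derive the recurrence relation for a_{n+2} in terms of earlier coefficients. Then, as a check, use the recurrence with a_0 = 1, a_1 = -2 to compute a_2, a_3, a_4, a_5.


Substitute y = sum_n a_n x^n.
y''(x) has coefficient (n+2)(n+1) a_{n+2} at x^n;
-3 y'(x) has coefficient -3 (n+1) a_{n+1} at x^n;
2 y(x) has coefficient 2 a_n at x^n.
Matching x^n: (n+2)(n+1) a_{n+2} - 3 (n+1) a_{n+1} + 2 a_n = 0.
Thus a_{n+2} = [3 (n+1) a_{n+1} - 2 a_n] / ((n+1)(n+2)).

Check with a_0 = 1, a_1 = -2 (apply the recurrence for n = 0, 1, 2, 3): a_0 = 1, a_1 = -2, a_2 = -4, a_3 = -10/3, a_4 = -11/6, a_5 = -23/30.

a_(n+2) = [3 (n+1) a_(n+1) - 2 a_n] / ((n+1)(n+2)); check: a_0 = 1, a_1 = -2, a_2 = -4, a_3 = -10/3, a_4 = -11/6, a_5 = -23/30


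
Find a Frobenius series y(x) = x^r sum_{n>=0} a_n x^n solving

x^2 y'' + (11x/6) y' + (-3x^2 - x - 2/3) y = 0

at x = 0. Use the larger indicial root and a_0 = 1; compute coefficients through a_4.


Write in Frobenius form y'' + (p(x)/x) y' + (q(x)/x^2) y = 0:
  p(x) = 11/6,  q(x) = -3x^2 - x - 2/3.
Indicial equation: r(r-1) + (11/6) r + (-2/3) = 0 -> roots r_1 = 1/2, r_2 = -4/3.
Take r = r_1 = 1/2. Let y(x) = x^r sum_{n>=0} a_n x^n with a_0 = 1.
Substitute y = x^r sum a_n x^n and match x^{r+n}. The recurrence is
  D(n) a_n - 1 a_{n-1} - 3 a_{n-2} = 0,  where D(n) = (r+n)(r+n-1) + (11/6)(r+n) + (-2/3).
  a_n = [1 a_{n-1} + 3 a_{n-2}] / D(n).
Since the indicial polynomial factors as (r - r_1)(r - r_2), D(n) = (r_1 + n - r_1)(r_1 + n - r_2) = n(n + 11/6).
Evaluating step by step (a_0 = 1):
  n = 1: D(1) = 1(1 + 11/6) = 17/6; numerator = 1(1) = 1; a_1 = (1)/(17/6) = 6/17
  n = 2: D(2) = 2(2 + 11/6) = 23/3; numerator = 1(6/17) + 3(1) = 57/17; a_2 = (57/17)/(23/3) = 171/391
  n = 3: D(3) = 3(3 + 11/6) = 29/2; numerator = 1(171/391) + 3(6/17) = 585/391; a_3 = (585/391)/(29/2) = 1170/11339
  n = 4: D(4) = 4(4 + 11/6) = 70/3; numerator = 1(1170/11339) + 3(171/391) = 16047/11339; a_4 = (16047/11339)/(70/3) = 48141/793730

r = 1/2; a_0 = 1; a_1 = 6/17; a_2 = 171/391; a_3 = 1170/11339; a_4 = 48141/793730


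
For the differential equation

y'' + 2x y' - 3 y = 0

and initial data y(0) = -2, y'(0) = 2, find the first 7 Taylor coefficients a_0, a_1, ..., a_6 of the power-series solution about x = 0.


Ansatz: y(x) = sum_{n>=0} a_n x^n, so y'(x) = sum_{n>=1} n a_n x^(n-1) and y''(x) = sum_{n>=2} n(n-1) a_n x^(n-2).
Substitute into P(x) y'' + Q(x) y' + R(x) y = 0 with P(x) = 1, Q(x) = 2x, R(x) = -3, and match powers of x.
Initial conditions: a_0 = -2, a_1 = 2.
Setting the coefficient of each power of x to zero and solving order by order (substituting the coefficients already found):
  x^0: 2 a_2 - 3 a_0 = 0  ->  2 a_2 = 3 a_0 = -6  ->  a_2 = -3
  x^1: 6 a_3 - a_1 = 0  ->  6 a_3 = a_1 = 2  ->  a_3 = 1/3
  x^2: 12 a_4 + a_2 = 0  ->  12 a_4 = -a_2 = 3  ->  a_4 = 1/4
  x^3: 20 a_5 + 3 a_3 = 0  ->  20 a_5 = -3 a_3 = -1  ->  a_5 = -1/20
  x^4: 30 a_6 + 5 a_4 = 0  ->  30 a_6 = -5 a_4 = -5/4  ->  a_6 = -1/24
Truncated series: y(x) = -2 + 2 x - 3 x^2 + (1/3) x^3 + (1/4) x^4 - (1/20) x^5 - (1/24) x^6 + O(x^7).

a_0 = -2; a_1 = 2; a_2 = -3; a_3 = 1/3; a_4 = 1/4; a_5 = -1/20; a_6 = -1/24


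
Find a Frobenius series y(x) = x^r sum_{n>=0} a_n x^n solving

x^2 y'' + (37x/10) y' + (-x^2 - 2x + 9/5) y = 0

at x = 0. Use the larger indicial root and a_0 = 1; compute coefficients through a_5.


Write in Frobenius form y'' + (p(x)/x) y' + (q(x)/x^2) y = 0:
  p(x) = 37/10,  q(x) = -x^2 - 2x + 9/5.
Indicial equation: r(r-1) + (37/10) r + (9/5) = 0 -> roots r_1 = -6/5, r_2 = -3/2.
Take r = r_1 = -6/5. Let y(x) = x^r sum_{n>=0} a_n x^n with a_0 = 1.
Substitute y = x^r sum a_n x^n and match x^{r+n}. The recurrence is
  D(n) a_n - 2 a_{n-1} - 1 a_{n-2} = 0,  where D(n) = (r+n)(r+n-1) + (37/10)(r+n) + (9/5).
  a_n = [2 a_{n-1} + 1 a_{n-2}] / D(n).
Since the indicial polynomial factors as (r - r_1)(r - r_2), D(n) = (r_1 + n - r_1)(r_1 + n - r_2) = n(n + 3/10).
Evaluating step by step (a_0 = 1):
  n = 1: D(1) = 1(1 + 3/10) = 13/10; numerator = 2(1) = 2; a_1 = (2)/(13/10) = 20/13
  n = 2: D(2) = 2(2 + 3/10) = 23/5; numerator = 2(20/13) + 1(1) = 53/13; a_2 = (53/13)/(23/5) = 265/299
  n = 3: D(3) = 3(3 + 3/10) = 99/10; numerator = 2(265/299) + 1(20/13) = 990/299; a_3 = (990/299)/(99/10) = 100/299
  n = 4: D(4) = 4(4 + 3/10) = 86/5; numerator = 2(100/299) + 1(265/299) = 465/299; a_4 = (465/299)/(86/5) = 2325/25714
  n = 5: D(5) = 5(5 + 3/10) = 53/2; numerator = 2(2325/25714) + 1(100/299) = 6625/12857; a_5 = (6625/12857)/(53/2) = 250/12857

r = -6/5; a_0 = 1; a_1 = 20/13; a_2 = 265/299; a_3 = 100/299; a_4 = 2325/25714; a_5 = 250/12857


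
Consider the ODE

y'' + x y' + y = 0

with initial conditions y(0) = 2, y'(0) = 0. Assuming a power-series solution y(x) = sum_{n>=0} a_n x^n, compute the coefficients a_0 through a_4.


Ansatz: y(x) = sum_{n>=0} a_n x^n, so y'(x) = sum_{n>=1} n a_n x^(n-1) and y''(x) = sum_{n>=2} n(n-1) a_n x^(n-2).
Substitute into P(x) y'' + Q(x) y' + R(x) y = 0 with P(x) = 1, Q(x) = x, R(x) = 1, and match powers of x.
Initial conditions: a_0 = 2, a_1 = 0.
Setting the coefficient of each power of x to zero and solving order by order (substituting the coefficients already found):
  x^0: 2 a_2 + a_0 = 0  ->  2 a_2 = -a_0 = -2  ->  a_2 = -1
  x^1: 6 a_3 + 2 a_1 = 0  ->  6 a_3 = -2 a_1 = 0  ->  a_3 = 0
  x^2: 12 a_4 + 3 a_2 = 0  ->  12 a_4 = -3 a_2 = 3  ->  a_4 = 1/4
Truncated series: y(x) = 2 - x^2 + (1/4) x^4 + O(x^5).

a_0 = 2; a_1 = 0; a_2 = -1; a_3 = 0; a_4 = 1/4


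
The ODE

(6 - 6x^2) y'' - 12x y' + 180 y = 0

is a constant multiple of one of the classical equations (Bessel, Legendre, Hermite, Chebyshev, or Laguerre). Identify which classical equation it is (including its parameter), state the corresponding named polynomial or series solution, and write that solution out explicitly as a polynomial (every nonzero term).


All three coefficients share the factor 6; dividing through by 6 gives  (1 - x^2) y'' - 2x y' + 30 y = 0.
This matches the Legendre equation (1 - x^2) y'' - 2x y' + n(n+1) y = 0 (note the -2x y' term) with n(n+1) = 30, so n = 5; the polynomial solution is P_5(x).
With y = sum_k a_k x^k, matching x^k gives (k+2)(k+1) a_{k+2} = [k(k+1) - n(n+1)] a_k = (k - 5)(k + 6) a_k. The right side vanishes at k = 5, so the series with the parity of 5 terminates at degree 5.
Standard normalization (P_n(1) = 1): leading coefficient (2n)!/(2^n (n!)^2) = 3628800/(32*14400) = 63/8, so a_5 = 63/8. Work downward with a_k = (k+1)(k+2) a_{k+2} / ((k - 5)(k + 6)):
  a_3 = (4)(5)(63/8) / ((3 - 5)(3 + 6)) = (315/2)/(-18) = -35/4
  a_1 = (2)(3)(-35/4) / ((1 - 5)(1 + 6)) = (-105/2)/(-28) = 15/8
Hence P_5(x) = 63 x^5/8 - 35 x^3/4 + 15 x/8.

P_5(x); series = 63 x^5/8 - 35 x^3/4 + 15 x/8


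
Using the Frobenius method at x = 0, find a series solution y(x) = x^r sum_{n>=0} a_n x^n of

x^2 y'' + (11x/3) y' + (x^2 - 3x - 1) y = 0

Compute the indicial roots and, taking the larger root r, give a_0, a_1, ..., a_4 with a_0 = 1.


Write in Frobenius form y'' + (p(x)/x) y' + (q(x)/x^2) y = 0:
  p(x) = 11/3,  q(x) = x^2 - 3x - 1.
Indicial equation: r(r-1) + (11/3) r + (-1) = 0 -> roots r_1 = 1/3, r_2 = -3.
Take r = r_1 = 1/3. Let y(x) = x^r sum_{n>=0} a_n x^n with a_0 = 1.
Substitute y = x^r sum a_n x^n and match x^{r+n}. The recurrence is
  D(n) a_n - 3 a_{n-1} + 1 a_{n-2} = 0,  where D(n) = (r+n)(r+n-1) + (11/3)(r+n) + (-1).
  a_n = [3 a_{n-1} - 1 a_{n-2}] / D(n).
Since the indicial polynomial factors as (r - r_1)(r - r_2), D(n) = (r_1 + n - r_1)(r_1 + n - r_2) = n(n + 10/3).
Evaluating step by step (a_0 = 1):
  n = 1: D(1) = 1(1 + 10/3) = 13/3; numerator = 3(1) = 3; a_1 = (3)/(13/3) = 9/13
  n = 2: D(2) = 2(2 + 10/3) = 32/3; numerator = 3(9/13) - 1(1) = 14/13; a_2 = (14/13)/(32/3) = 21/208
  n = 3: D(3) = 3(3 + 10/3) = 19; numerator = 3(21/208) - 1(9/13) = -81/208; a_3 = (-81/208)/(19) = -81/3952
  n = 4: D(4) = 4(4 + 10/3) = 88/3; numerator = 3(-81/3952) - 1(21/208) = -321/1976; a_4 = (-321/1976)/(88/3) = -963/173888

r = 1/3; a_0 = 1; a_1 = 9/13; a_2 = 21/208; a_3 = -81/3952; a_4 = -963/173888


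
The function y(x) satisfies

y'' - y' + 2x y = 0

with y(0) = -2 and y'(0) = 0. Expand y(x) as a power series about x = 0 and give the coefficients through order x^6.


Ansatz: y(x) = sum_{n>=0} a_n x^n, so y'(x) = sum_{n>=1} n a_n x^(n-1) and y''(x) = sum_{n>=2} n(n-1) a_n x^(n-2).
Substitute into P(x) y'' + Q(x) y' + R(x) y = 0 with P(x) = 1, Q(x) = -1, R(x) = 2x, and match powers of x.
Initial conditions: a_0 = -2, a_1 = 0.
Setting the coefficient of each power of x to zero and solving order by order (substituting the coefficients already found):
  x^0: 2 a_2 - a_1 = 0  ->  2 a_2 = a_1 = 0  ->  a_2 = 0
  x^1: 6 a_3 - 2 a_2 + 2 a_0 = 0  ->  6 a_3 = 2 a_2 - 2 a_0 = 4  ->  a_3 = 2/3
  x^2: 12 a_4 - 3 a_3 + 2 a_1 = 0  ->  12 a_4 = 3 a_3 - 2 a_1 = 2  ->  a_4 = 1/6
  x^3: 20 a_5 - 4 a_4 + 2 a_2 = 0  ->  20 a_5 = 4 a_4 - 2 a_2 = 2/3  ->  a_5 = 1/30
  x^4: 30 a_6 - 5 a_5 + 2 a_3 = 0  ->  30 a_6 = 5 a_5 - 2 a_3 = -7/6  ->  a_6 = -7/180
Truncated series: y(x) = -2 + (2/3) x^3 + (1/6) x^4 + (1/30) x^5 - (7/180) x^6 + O(x^7).

a_0 = -2; a_1 = 0; a_2 = 0; a_3 = 2/3; a_4 = 1/6; a_5 = 1/30; a_6 = -7/180


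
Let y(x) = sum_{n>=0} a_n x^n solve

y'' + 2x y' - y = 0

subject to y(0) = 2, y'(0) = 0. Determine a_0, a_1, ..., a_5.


Ansatz: y(x) = sum_{n>=0} a_n x^n, so y'(x) = sum_{n>=1} n a_n x^(n-1) and y''(x) = sum_{n>=2} n(n-1) a_n x^(n-2).
Substitute into P(x) y'' + Q(x) y' + R(x) y = 0 with P(x) = 1, Q(x) = 2x, R(x) = -1, and match powers of x.
Initial conditions: a_0 = 2, a_1 = 0.
Setting the coefficient of each power of x to zero and solving order by order (substituting the coefficients already found):
  x^0: 2 a_2 - a_0 = 0  ->  2 a_2 = a_0 = 2  ->  a_2 = 1
  x^1: 6 a_3 + a_1 = 0  ->  6 a_3 = -a_1 = 0  ->  a_3 = 0
  x^2: 12 a_4 + 3 a_2 = 0  ->  12 a_4 = -3 a_2 = -3  ->  a_4 = -1/4
  x^3: 20 a_5 + 5 a_3 = 0  ->  20 a_5 = -5 a_3 = 0  ->  a_5 = 0
Truncated series: y(x) = 2 + x^2 - (1/4) x^4 + O(x^6).

a_0 = 2; a_1 = 0; a_2 = 1; a_3 = 0; a_4 = -1/4; a_5 = 0


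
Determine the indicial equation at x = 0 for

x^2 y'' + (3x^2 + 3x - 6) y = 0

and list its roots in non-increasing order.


Divide by x^2 to reach normal form y'' + P_1(x) y' + P_2(x) y = 0 with P_1(x) = 0 and P_2(x) = 3 + 3/x - 6/x^2.
x = 0 is a singular point because the y-coefficient 3 + 3/x - 6/x^2 has a pole at x = 0.
It is a regular singular point because x P_1(x) = p(x) = 0 and x^2 P_2(x) = q(x) = 3x^2 + 3x - 6 are polynomials, hence analytic at x = 0.
p(0) = 0,  q(0) = -6.
Indicial equation: r(r-1) + p(0) r + q(0) = 0, i.e. r^2 + (p(0) - 1) r + q(0) = 0, i.e. r^2 - 1 r - 6 = 0.
Discriminant: (-1)^2 - 4(-6) = 25, so r = (1 ± 5)/2.
Solving: r_1 = 3, r_2 = -2.

indicial: r^2 - 1 r - 6 = 0; roots r_1 = 3, r_2 = -2


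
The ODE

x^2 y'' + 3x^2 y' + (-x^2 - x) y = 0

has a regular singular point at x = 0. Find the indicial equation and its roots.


Divide by x^2 to reach normal form y'' + P_1(x) y' + P_2(x) y = 0 with P_1(x) = 3 and P_2(x) = -1 - 1/x.
x = 0 is a singular point because the y-coefficient -1 - 1/x has a pole at x = 0.
It is a regular singular point because x P_1(x) = p(x) = 3x and x^2 P_2(x) = q(x) = -x^2 - x are polynomials, hence analytic at x = 0.
p(0) = 0,  q(0) = 0.
Indicial equation: r(r-1) + p(0) r + q(0) = 0, i.e. r^2 + (p(0) - 1) r + q(0) = 0, i.e. r^2 - 1 r = 0.
Discriminant: (-1)^2 - 4(0) = 1, so r = (1 ± 1)/2.
Solving: r_1 = 1, r_2 = 0.

indicial: r^2 - 1 r = 0; roots r_1 = 1, r_2 = 0


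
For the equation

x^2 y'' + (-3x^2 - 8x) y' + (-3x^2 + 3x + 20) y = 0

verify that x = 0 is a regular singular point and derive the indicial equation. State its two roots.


Divide by x^2 to reach normal form y'' + P_1(x) y' + P_2(x) y = 0 with P_1(x) = -3 - 8/x and P_2(x) = -3 + 3/x + 20/x^2.
x = 0 is a singular point because the y'-coefficient -3 - 8/x has a pole at x = 0 and the y-coefficient -3 + 3/x + 20/x^2 has a pole at x = 0.
It is a regular singular point because x P_1(x) = p(x) = -3x - 8 and x^2 P_2(x) = q(x) = -3x^2 + 3x + 20 are polynomials, hence analytic at x = 0.
p(0) = -8,  q(0) = 20.
Indicial equation: r(r-1) + p(0) r + q(0) = 0, i.e. r^2 + (p(0) - 1) r + q(0) = 0, i.e. r^2 - 9 r + 20 = 0.
Discriminant: (-9)^2 - 4(20) = 1, so r = (9 ± 1)/2.
Solving: r_1 = 5, r_2 = 4.

indicial: r^2 - 9 r + 20 = 0; roots r_1 = 5, r_2 = 4


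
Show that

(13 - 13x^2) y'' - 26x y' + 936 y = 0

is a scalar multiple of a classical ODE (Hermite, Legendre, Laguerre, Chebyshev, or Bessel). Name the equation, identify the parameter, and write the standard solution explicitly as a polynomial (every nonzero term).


All three coefficients share the factor 13; dividing through by 13 gives  (1 - x^2) y'' - 2x y' + 72 y = 0.
This matches the Legendre equation (1 - x^2) y'' - 2x y' + n(n+1) y = 0 (note the -2x y' term) with n(n+1) = 72, so n = 8; the polynomial solution is P_8(x).
With y = sum_k a_k x^k, matching x^k gives (k+2)(k+1) a_{k+2} = [k(k+1) - n(n+1)] a_k = (k - 8)(k + 9) a_k. The right side vanishes at k = 8, so the series with the parity of 8 terminates at degree 8.
Standard normalization (P_n(1) = 1): leading coefficient (2n)!/(2^n (n!)^2) = 20922789888000/(256*1625702400) = 6435/128, so a_8 = 6435/128. Work downward with a_k = (k+1)(k+2) a_{k+2} / ((k - 8)(k + 9)):
  a_6 = (7)(8)(6435/128) / ((6 - 8)(6 + 9)) = (45045/16)/(-30) = -3003/32
  a_4 = (5)(6)(-3003/32) / ((4 - 8)(4 + 9)) = (-45045/16)/(-52) = 3465/64
  a_2 = (3)(4)(3465/64) / ((2 - 8)(2 + 9)) = (10395/16)/(-66) = -315/32
  a_0 = (1)(2)(-315/32) / ((0 - 8)(0 + 9)) = (-315/16)/(-72) = 35/128
Hence P_8(x) = 6435 x^8/128 - 3003 x^6/32 + 3465 x^4/64 - 315 x^2/32 + 35/128.

P_8(x); series = 6435 x^8/128 - 3003 x^6/32 + 3465 x^4/64 - 315 x^2/32 + 35/128


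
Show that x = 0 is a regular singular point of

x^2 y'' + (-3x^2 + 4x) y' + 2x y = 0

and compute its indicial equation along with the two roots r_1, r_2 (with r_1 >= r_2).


Divide by x^2 to reach normal form y'' + P_1(x) y' + P_2(x) y = 0 with P_1(x) = -3 + 4/x and P_2(x) = 2/x.
x = 0 is a singular point because the y'-coefficient -3 + 4/x has a pole at x = 0 and the y-coefficient 2/x has a pole at x = 0.
It is a regular singular point because x P_1(x) = p(x) = 4 - 3x and x^2 P_2(x) = q(x) = 2x are polynomials, hence analytic at x = 0.
p(0) = 4,  q(0) = 0.
Indicial equation: r(r-1) + p(0) r + q(0) = 0, i.e. r^2 + (p(0) - 1) r + q(0) = 0, i.e. r^2 + 3 r = 0.
Discriminant: (3)^2 - 4(0) = 9, so r = (-3 ± 3)/2.
Solving: r_1 = 0, r_2 = -3.

indicial: r^2 + 3 r = 0; roots r_1 = 0, r_2 = -3


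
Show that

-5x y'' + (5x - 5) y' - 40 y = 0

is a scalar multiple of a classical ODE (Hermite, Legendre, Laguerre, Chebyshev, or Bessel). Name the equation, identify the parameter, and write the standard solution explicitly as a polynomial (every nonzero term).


All three coefficients share the factor -5; dividing through by -5 gives  x y'' + (1 - x) y' + 8 y = 0.
This matches the Laguerre equation x y'' + (1 - x) y' + n y = 0 with n = 8; the polynomial solution is L_8(x).
With y = sum_k a_k x^k, matching x^k gives (k+1)k a_{k+1} + (k+1) a_{k+1} - k a_k + n a_k = 0, i.e. (k+1)^2 a_{k+1} = (k - n) a_k = (k - 8) a_k. The right side vanishes at k = 8, so the series terminates at degree 8.
Standard normalization L_n(0) = 1 gives a_0 = 1. Work upward with a_{k+1} = (k - 8) a_k / (k+1)^2:
  a_1 = (0 - 8)(1) / 1^2 = -8/1 = -8
  a_2 = (1 - 8)(-8) / 2^2 = 56/4 = 14
  a_3 = (2 - 8)(14) / 3^2 = -84/9 = -28/3
  a_4 = (3 - 8)(-28/3) / 4^2 = (140/3)/16 = 35/12
  a_5 = (4 - 8)(35/12) / 5^2 = (-35/3)/25 = -7/15
  a_6 = (5 - 8)(-7/15) / 6^2 = (7/5)/36 = 7/180
  a_7 = (6 - 8)(7/180) / 7^2 = (-7/90)/49 = -1/630
  a_8 = (7 - 8)(-1/630) / 8^2 = (1/630)/64 = 1/40320
Hence L_8(x) = x^8/40320 - x^7/630 + 7 x^6/180 - 7 x^5/15 + 35 x^4/12 - 28 x^3/3 + 14 x^2 - 8 x + 1.

L_8(x); series = x^8/40320 - x^7/630 + 7 x^6/180 - 7 x^5/15 + 35 x^4/12 - 28 x^3/3 + 14 x^2 - 8 x + 1


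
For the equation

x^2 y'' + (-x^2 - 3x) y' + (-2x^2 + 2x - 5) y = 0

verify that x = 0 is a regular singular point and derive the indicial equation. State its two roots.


Divide by x^2 to reach normal form y'' + P_1(x) y' + P_2(x) y = 0 with P_1(x) = -1 - 3/x and P_2(x) = -2 + 2/x - 5/x^2.
x = 0 is a singular point because the y'-coefficient -1 - 3/x has a pole at x = 0 and the y-coefficient -2 + 2/x - 5/x^2 has a pole at x = 0.
It is a regular singular point because x P_1(x) = p(x) = -x - 3 and x^2 P_2(x) = q(x) = -2x^2 + 2x - 5 are polynomials, hence analytic at x = 0.
p(0) = -3,  q(0) = -5.
Indicial equation: r(r-1) + p(0) r + q(0) = 0, i.e. r^2 + (p(0) - 1) r + q(0) = 0, i.e. r^2 - 4 r - 5 = 0.
Discriminant: (-4)^2 - 4(-5) = 36, so r = (4 ± 6)/2.
Solving: r_1 = 5, r_2 = -1.

indicial: r^2 - 4 r - 5 = 0; roots r_1 = 5, r_2 = -1


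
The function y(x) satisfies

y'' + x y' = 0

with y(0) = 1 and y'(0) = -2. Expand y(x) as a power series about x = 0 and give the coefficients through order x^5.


Ansatz: y(x) = sum_{n>=0} a_n x^n, so y'(x) = sum_{n>=1} n a_n x^(n-1) and y''(x) = sum_{n>=2} n(n-1) a_n x^(n-2).
Substitute into P(x) y'' + Q(x) y' + R(x) y = 0 with P(x) = 1, Q(x) = x, R(x) = 0, and match powers of x.
Initial conditions: a_0 = 1, a_1 = -2.
Setting the coefficient of each power of x to zero and solving order by order (substituting the coefficients already found):
  x^0: 2 a_2 = 0  ->  a_2 = 0
  x^1: 6 a_3 + a_1 = 0  ->  6 a_3 = -a_1 = 2  ->  a_3 = 1/3
  x^2: 12 a_4 + 2 a_2 = 0  ->  12 a_4 = -2 a_2 = 0  ->  a_4 = 0
  x^3: 20 a_5 + 3 a_3 = 0  ->  20 a_5 = -3 a_3 = -1  ->  a_5 = -1/20
Truncated series: y(x) = 1 - 2 x + (1/3) x^3 - (1/20) x^5 + O(x^6).

a_0 = 1; a_1 = -2; a_2 = 0; a_3 = 1/3; a_4 = 0; a_5 = -1/20


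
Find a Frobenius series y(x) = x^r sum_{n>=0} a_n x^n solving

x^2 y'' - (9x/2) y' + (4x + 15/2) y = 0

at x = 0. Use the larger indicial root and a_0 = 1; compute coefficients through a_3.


Write in Frobenius form y'' + (p(x)/x) y' + (q(x)/x^2) y = 0:
  p(x) = -9/2,  q(x) = 4x + 15/2.
Indicial equation: r(r-1) + (-9/2) r + (15/2) = 0 -> roots r_1 = 3, r_2 = 5/2.
Take r = r_1 = 3. Let y(x) = x^r sum_{n>=0} a_n x^n with a_0 = 1.
Substitute y = x^r sum a_n x^n and match x^{r+n}. The recurrence is
  D(n) a_n + 4 a_{n-1} = 0,  where D(n) = (r+n)(r+n-1) + (-9/2)(r+n) + (15/2).
  a_n = -4 / D(n) * a_{n-1}.
Since the indicial polynomial factors as (r - r_1)(r - r_2), D(n) = (r_1 + n - r_1)(r_1 + n - r_2) = n(n + 1/2).
Evaluating step by step (a_0 = 1):
  n = 1: D(1) = 1(1 + 1/2) = 3/2; numerator = -4(1) = -4; a_1 = (-4)/(3/2) = -8/3
  n = 2: D(2) = 2(2 + 1/2) = 5; numerator = -4(-8/3) = 32/3; a_2 = (32/3)/(5) = 32/15
  n = 3: D(3) = 3(3 + 1/2) = 21/2; numerator = -4(32/15) = -128/15; a_3 = (-128/15)/(21/2) = -256/315

r = 3; a_0 = 1; a_1 = -8/3; a_2 = 32/15; a_3 = -256/315


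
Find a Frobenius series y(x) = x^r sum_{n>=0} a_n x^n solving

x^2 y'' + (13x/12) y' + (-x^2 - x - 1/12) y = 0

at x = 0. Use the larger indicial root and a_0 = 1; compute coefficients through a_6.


Write in Frobenius form y'' + (p(x)/x) y' + (q(x)/x^2) y = 0:
  p(x) = 13/12,  q(x) = -x^2 - x - 1/12.
Indicial equation: r(r-1) + (13/12) r + (-1/12) = 0 -> roots r_1 = 1/4, r_2 = -1/3.
Take r = r_1 = 1/4. Let y(x) = x^r sum_{n>=0} a_n x^n with a_0 = 1.
Substitute y = x^r sum a_n x^n and match x^{r+n}. The recurrence is
  D(n) a_n - 1 a_{n-1} - 1 a_{n-2} = 0,  where D(n) = (r+n)(r+n-1) + (13/12)(r+n) + (-1/12).
  a_n = [1 a_{n-1} + 1 a_{n-2}] / D(n).
Since the indicial polynomial factors as (r - r_1)(r - r_2), D(n) = (r_1 + n - r_1)(r_1 + n - r_2) = n(n + 7/12).
Evaluating step by step (a_0 = 1):
  n = 1: D(1) = 1(1 + 7/12) = 19/12; numerator = 1(1) = 1; a_1 = (1)/(19/12) = 12/19
  n = 2: D(2) = 2(2 + 7/12) = 31/6; numerator = 1(12/19) + 1(1) = 31/19; a_2 = (31/19)/(31/6) = 6/19
  n = 3: D(3) = 3(3 + 7/12) = 43/4; numerator = 1(6/19) + 1(12/19) = 18/19; a_3 = (18/19)/(43/4) = 72/817
  n = 4: D(4) = 4(4 + 7/12) = 55/3; numerator = 1(72/817) + 1(6/19) = 330/817; a_4 = (330/817)/(55/3) = 18/817
  n = 5: D(5) = 5(5 + 7/12) = 335/12; numerator = 1(18/817) + 1(72/817) = 90/817; a_5 = (90/817)/(335/12) = 216/54739
  n = 6: D(6) = 6(6 + 7/12) = 79/2; numerator = 1(216/54739) + 1(18/817) = 1422/54739; a_6 = (1422/54739)/(79/2) = 36/54739

r = 1/4; a_0 = 1; a_1 = 12/19; a_2 = 6/19; a_3 = 72/817; a_4 = 18/817; a_5 = 216/54739; a_6 = 36/54739


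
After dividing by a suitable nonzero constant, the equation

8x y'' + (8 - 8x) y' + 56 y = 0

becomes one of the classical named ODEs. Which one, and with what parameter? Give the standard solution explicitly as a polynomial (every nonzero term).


All three coefficients share the factor 8; dividing through by 8 gives  x y'' + (1 - x) y' + 7 y = 0.
This matches the Laguerre equation x y'' + (1 - x) y' + n y = 0 with n = 7; the polynomial solution is L_7(x).
With y = sum_k a_k x^k, matching x^k gives (k+1)k a_{k+1} + (k+1) a_{k+1} - k a_k + n a_k = 0, i.e. (k+1)^2 a_{k+1} = (k - n) a_k = (k - 7) a_k. The right side vanishes at k = 7, so the series terminates at degree 7.
Standard normalization L_n(0) = 1 gives a_0 = 1. Work upward with a_{k+1} = (k - 7) a_k / (k+1)^2:
  a_1 = (0 - 7)(1) / 1^2 = -7/1 = -7
  a_2 = (1 - 7)(-7) / 2^2 = 42/4 = 21/2
  a_3 = (2 - 7)(21/2) / 3^2 = (-105/2)/9 = -35/6
  a_4 = (3 - 7)(-35/6) / 4^2 = (70/3)/16 = 35/24
  a_5 = (4 - 7)(35/24) / 5^2 = (-35/8)/25 = -7/40
  a_6 = (5 - 7)(-7/40) / 6^2 = (7/20)/36 = 7/720
  a_7 = (6 - 7)(7/720) / 7^2 = (-7/720)/49 = -1/5040
Hence L_7(x) = -x^7/5040 + 7 x^6/720 - 7 x^5/40 + 35 x^4/24 - 35 x^3/6 + 21 x^2/2 - 7 x + 1.

L_7(x); series = -x^7/5040 + 7 x^6/720 - 7 x^5/40 + 35 x^4/24 - 35 x^3/6 + 21 x^2/2 - 7 x + 1
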